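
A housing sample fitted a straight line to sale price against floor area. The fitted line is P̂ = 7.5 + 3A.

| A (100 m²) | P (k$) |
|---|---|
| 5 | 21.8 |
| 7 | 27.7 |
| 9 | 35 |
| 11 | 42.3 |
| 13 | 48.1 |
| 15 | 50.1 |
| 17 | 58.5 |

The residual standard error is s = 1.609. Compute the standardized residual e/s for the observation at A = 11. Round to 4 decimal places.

P̂ = 7.5 + 3·11 = 40.5
e = 42.3 − 40.5 = 1.8
e/s = 1.8 / 1.609 = 1.1187

1.1187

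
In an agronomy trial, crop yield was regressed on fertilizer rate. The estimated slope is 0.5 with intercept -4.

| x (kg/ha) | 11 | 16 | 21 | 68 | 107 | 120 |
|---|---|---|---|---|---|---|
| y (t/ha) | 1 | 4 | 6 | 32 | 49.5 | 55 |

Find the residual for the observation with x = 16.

r = 0

ŷ = -4 + 0.5·16 = 4
r = 4 − 4 = 0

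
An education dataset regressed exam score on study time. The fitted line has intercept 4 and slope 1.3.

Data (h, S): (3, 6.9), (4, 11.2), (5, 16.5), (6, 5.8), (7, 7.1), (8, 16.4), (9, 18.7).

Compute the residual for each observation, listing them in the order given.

-1, 2, 6, -6, -6, 2, 3

h=3: Ŝ = 4 + 1.3·3 = 7.9; r = 6.9 − 7.9 = -1
h=4: Ŝ = 4 + 1.3·4 = 9.2; r = 11.2 − 9.2 = 2
h=5: Ŝ = 4 + 1.3·5 = 10.5; r = 16.5 − 10.5 = 6
h=6: Ŝ = 4 + 1.3·6 = 11.8; r = 5.8 − 11.8 = -6
h=7: Ŝ = 4 + 1.3·7 = 13.1; r = 7.1 − 13.1 = -6
h=8: Ŝ = 4 + 1.3·8 = 14.4; r = 16.4 − 14.4 = 2
h=9: Ŝ = 4 + 1.3·9 = 15.7; r = 18.7 − 15.7 = 3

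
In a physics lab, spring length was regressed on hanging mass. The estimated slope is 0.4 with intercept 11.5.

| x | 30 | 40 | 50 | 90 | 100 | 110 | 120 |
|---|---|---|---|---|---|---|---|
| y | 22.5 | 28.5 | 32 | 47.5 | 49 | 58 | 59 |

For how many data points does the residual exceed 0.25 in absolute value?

6

x=30: ŷ = 11.5 + 0.4·30 = 23.5; r = 22.5 − 23.5 = -1
x=40: ŷ = 11.5 + 0.4·40 = 27.5; r = 28.5 − 27.5 = 1
x=50: ŷ = 11.5 + 0.4·50 = 31.5; r = 32 − 31.5 = 0.5
x=90: ŷ = 11.5 + 0.4·90 = 47.5; r = 47.5 − 47.5 = 0
x=100: ŷ = 11.5 + 0.4·100 = 51.5; r = 49 − 51.5 = -2.5
x=110: ŷ = 11.5 + 0.4·110 = 55.5; r = 58 − 55.5 = 2.5
x=120: ŷ = 11.5 + 0.4·120 = 59.5; r = 59 − 59.5 = -0.5
|r| > 0.25: x=30 (|r|=1), x=40 (|r|=1), x=50 (|r|=0.5), x=100 (|r|=2.5), x=110 (|r|=2.5), x=120 (|r|=0.5) → 6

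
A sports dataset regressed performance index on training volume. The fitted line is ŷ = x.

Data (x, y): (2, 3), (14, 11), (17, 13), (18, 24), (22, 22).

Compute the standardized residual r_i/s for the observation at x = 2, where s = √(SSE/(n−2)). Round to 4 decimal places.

0.2200

x=2: ŷ = 2 = 2; r = 3 − 2 = 1
x=14: ŷ = 14 = 14; r = 11 − 14 = -3
x=17: ŷ = 17 = 17; r = 13 − 17 = -4
x=18: ŷ = 18 = 18; r = 24 − 18 = 6
x=22: ŷ = 22 = 22; r = 22 − 22 = 0
SSE = 1 + 9 + 16 + 36 + 0 = 62
s = √(62/3) = 4.54606
r/s = 1 / 4.54606 = 0.2200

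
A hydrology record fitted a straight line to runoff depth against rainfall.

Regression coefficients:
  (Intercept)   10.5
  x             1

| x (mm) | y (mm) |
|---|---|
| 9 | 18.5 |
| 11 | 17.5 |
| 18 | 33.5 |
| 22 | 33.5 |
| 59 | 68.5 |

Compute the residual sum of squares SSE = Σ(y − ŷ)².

x=9: ŷ = 10.5 + 9 = 19.5; r = 18.5 − 19.5 = -1
x=11: ŷ = 10.5 + 11 = 21.5; r = 17.5 − 21.5 = -4
x=18: ŷ = 10.5 + 18 = 28.5; r = 33.5 − 28.5 = 5
x=22: ŷ = 10.5 + 22 = 32.5; r = 33.5 − 32.5 = 1
x=59: ŷ = 10.5 + 59 = 69.5; r = 68.5 − 69.5 = -1
SSE = 1 + 16 + 25 + 1 + 1 = 44

SSE = 44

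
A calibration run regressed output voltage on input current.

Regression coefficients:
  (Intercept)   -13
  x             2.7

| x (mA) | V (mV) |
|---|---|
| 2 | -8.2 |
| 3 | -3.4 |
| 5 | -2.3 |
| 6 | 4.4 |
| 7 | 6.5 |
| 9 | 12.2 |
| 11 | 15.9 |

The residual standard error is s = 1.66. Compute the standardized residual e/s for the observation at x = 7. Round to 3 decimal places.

ŷ = -13 + 2.7·7 = 5.9
e = 6.5 − 5.9 = 0.6
e/s = 0.6 / 1.66 = 0.361

0.361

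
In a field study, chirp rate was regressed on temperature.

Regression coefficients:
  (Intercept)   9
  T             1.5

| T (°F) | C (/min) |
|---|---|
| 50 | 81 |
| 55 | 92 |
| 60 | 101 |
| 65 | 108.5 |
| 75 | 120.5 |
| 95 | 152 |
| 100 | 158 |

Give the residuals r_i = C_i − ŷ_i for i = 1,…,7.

-3, 0.5, 2, 2, -1, 0.5, -1

T=50: ŷ = 9 + 1.5·50 = 84; r = 81 − 84 = -3
T=55: ŷ = 9 + 1.5·55 = 91.5; r = 92 − 91.5 = 0.5
T=60: ŷ = 9 + 1.5·60 = 99; r = 101 − 99 = 2
T=65: ŷ = 9 + 1.5·65 = 106.5; r = 108.5 − 106.5 = 2
T=75: ŷ = 9 + 1.5·75 = 121.5; r = 120.5 − 121.5 = -1
T=95: ŷ = 9 + 1.5·95 = 151.5; r = 152 − 151.5 = 0.5
T=100: ŷ = 9 + 1.5·100 = 159; r = 158 − 159 = -1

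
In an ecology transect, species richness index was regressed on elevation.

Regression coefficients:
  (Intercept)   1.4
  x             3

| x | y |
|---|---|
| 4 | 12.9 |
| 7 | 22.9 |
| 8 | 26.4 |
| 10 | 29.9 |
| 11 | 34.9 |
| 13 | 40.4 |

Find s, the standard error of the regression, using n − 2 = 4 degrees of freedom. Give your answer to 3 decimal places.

s = 1.000

x=4: ŷ = 1.4 + 3·4 = 13.4; e = 12.9 − 13.4 = -0.5
x=7: ŷ = 1.4 + 3·7 = 22.4; e = 22.9 − 22.4 = 0.5
x=8: ŷ = 1.4 + 3·8 = 25.4; e = 26.4 − 25.4 = 1
x=10: ŷ = 1.4 + 3·10 = 31.4; e = 29.9 − 31.4 = -1.5
x=11: ŷ = 1.4 + 3·11 = 34.4; e = 34.9 − 34.4 = 0.5
x=13: ŷ = 1.4 + 3·13 = 40.4; e = 40.4 − 40.4 = 0
SSE = 0.25 + 0.25 + 1 + 2.25 + 0.25 + 0 = 4
s = √(4/4) = √1 ≈ 1.000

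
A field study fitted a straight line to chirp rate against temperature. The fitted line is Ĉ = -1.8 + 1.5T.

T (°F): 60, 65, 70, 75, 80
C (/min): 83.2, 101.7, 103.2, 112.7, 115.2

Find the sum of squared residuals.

SSE = 74

T=60: Ĉ = -1.8 + 1.5·60 = 88.2; r = 83.2 − 88.2 = -5
T=65: Ĉ = -1.8 + 1.5·65 = 95.7; r = 101.7 − 95.7 = 6
T=70: Ĉ = -1.8 + 1.5·70 = 103.2; r = 103.2 − 103.2 = 0
T=75: Ĉ = -1.8 + 1.5·75 = 110.7; r = 112.7 − 110.7 = 2
T=80: Ĉ = -1.8 + 1.5·80 = 118.2; r = 115.2 − 118.2 = -3
SSE = 25 + 36 + 0 + 4 + 9 = 74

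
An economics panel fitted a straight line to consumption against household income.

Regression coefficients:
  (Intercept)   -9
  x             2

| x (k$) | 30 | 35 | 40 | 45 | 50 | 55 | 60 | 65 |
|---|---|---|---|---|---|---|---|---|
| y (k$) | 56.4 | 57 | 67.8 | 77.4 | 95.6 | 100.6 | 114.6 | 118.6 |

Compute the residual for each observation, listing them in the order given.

x=30: ŷ = -9 + 2·30 = 51; e = 56.4 − 51 = 5.4
x=35: ŷ = -9 + 2·35 = 61; e = 57 − 61 = -4
x=40: ŷ = -9 + 2·40 = 71; e = 67.8 − 71 = -3.2
x=45: ŷ = -9 + 2·45 = 81; e = 77.4 − 81 = -3.6
x=50: ŷ = -9 + 2·50 = 91; e = 95.6 − 91 = 4.6
x=55: ŷ = -9 + 2·55 = 101; e = 100.6 − 101 = -0.4
x=60: ŷ = -9 + 2·60 = 111; e = 114.6 − 111 = 3.6
x=65: ŷ = -9 + 2·65 = 121; e = 118.6 − 121 = -2.4

5.4, -4, -3.2, -3.6, 4.6, -0.4, 3.6, -2.4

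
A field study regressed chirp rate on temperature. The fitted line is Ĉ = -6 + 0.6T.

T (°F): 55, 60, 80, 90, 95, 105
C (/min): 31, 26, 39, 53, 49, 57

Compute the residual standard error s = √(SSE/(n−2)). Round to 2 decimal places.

s = 4.18

T=55: Ĉ = -6 + 0.6·55 = 27; e = 31 − 27 = 4
T=60: Ĉ = -6 + 0.6·60 = 30; e = 26 − 30 = -4
T=80: Ĉ = -6 + 0.6·80 = 42; e = 39 − 42 = -3
T=90: Ĉ = -6 + 0.6·90 = 48; e = 53 − 48 = 5
T=95: Ĉ = -6 + 0.6·95 = 51; e = 49 − 51 = -2
T=105: Ĉ = -6 + 0.6·105 = 57; e = 57 − 57 = 0
SSE = 16 + 16 + 9 + 25 + 4 + 0 = 70
s = √(70/4) = √17.5 ≈ 4.18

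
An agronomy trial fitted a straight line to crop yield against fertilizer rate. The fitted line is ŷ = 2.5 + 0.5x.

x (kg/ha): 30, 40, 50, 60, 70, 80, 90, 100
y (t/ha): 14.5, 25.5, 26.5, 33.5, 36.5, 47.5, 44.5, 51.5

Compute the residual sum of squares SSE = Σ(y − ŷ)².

x=30: ŷ = 2.5 + 0.5·30 = 17.5; e = 14.5 − 17.5 = -3
x=40: ŷ = 2.5 + 0.5·40 = 22.5; e = 25.5 − 22.5 = 3
x=50: ŷ = 2.5 + 0.5·50 = 27.5; e = 26.5 − 27.5 = -1
x=60: ŷ = 2.5 + 0.5·60 = 32.5; e = 33.5 − 32.5 = 1
x=70: ŷ = 2.5 + 0.5·70 = 37.5; e = 36.5 − 37.5 = -1
x=80: ŷ = 2.5 + 0.5·80 = 42.5; e = 47.5 − 42.5 = 5
x=90: ŷ = 2.5 + 0.5·90 = 47.5; e = 44.5 − 47.5 = -3
x=100: ŷ = 2.5 + 0.5·100 = 52.5; e = 51.5 − 52.5 = -1
SSE = 9 + 9 + 1 + 1 + 1 + 25 + 9 + 1 = 56

SSE = 56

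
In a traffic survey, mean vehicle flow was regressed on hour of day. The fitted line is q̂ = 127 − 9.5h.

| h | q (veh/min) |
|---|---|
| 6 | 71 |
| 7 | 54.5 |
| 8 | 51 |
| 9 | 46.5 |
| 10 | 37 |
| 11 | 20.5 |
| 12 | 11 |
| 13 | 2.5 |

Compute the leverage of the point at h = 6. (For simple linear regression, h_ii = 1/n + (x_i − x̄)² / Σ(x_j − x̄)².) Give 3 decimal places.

h = 0.417

h̄ = (6 + 7 + 8 + 9 + 10 + 11 + 12 + 13)/8 = 9.5
Σ(h − h̄)² = 12.25 + 6.25 + 2.25 + 0.25 + 0.25 + 2.25 + 6.25 + 12.25 = 42
h = 1/8 + (-3.5)²/42 = 0.125 + 0.291667 = 0.417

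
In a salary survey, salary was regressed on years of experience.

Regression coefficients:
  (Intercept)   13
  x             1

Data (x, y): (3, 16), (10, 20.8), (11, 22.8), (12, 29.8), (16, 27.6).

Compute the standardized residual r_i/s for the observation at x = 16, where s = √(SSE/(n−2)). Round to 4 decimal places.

-0.4336

x=3: ŷ = 13 + 3 = 16; r = 16 − 16 = 0
x=10: ŷ = 13 + 10 = 23; r = 20.8 − 23 = -2.2
x=11: ŷ = 13 + 11 = 24; r = 22.8 − 24 = -1.2
x=12: ŷ = 13 + 12 = 25; r = 29.8 − 25 = 4.8
x=16: ŷ = 13 + 16 = 29; r = 27.6 − 29 = -1.4
SSE = 0 + 4.84 + 1.44 + 23.04 + 1.96 = 31.28
s = √(31.28/3) = 3.22903
r/s = -1.4 / 3.22903 = -0.4336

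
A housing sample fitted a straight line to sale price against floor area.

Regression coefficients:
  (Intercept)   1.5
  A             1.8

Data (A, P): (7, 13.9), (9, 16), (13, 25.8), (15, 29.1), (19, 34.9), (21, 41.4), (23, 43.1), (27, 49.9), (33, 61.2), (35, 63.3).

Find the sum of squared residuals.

SSE = 10.76

A=7: P̂ = 1.5 + 1.8·7 = 14.1; e = 13.9 − 14.1 = -0.2
A=9: P̂ = 1.5 + 1.8·9 = 17.7; e = 16 − 17.7 = -1.7
A=13: P̂ = 1.5 + 1.8·13 = 24.9; e = 25.8 − 24.9 = 0.9
A=15: P̂ = 1.5 + 1.8·15 = 28.5; e = 29.1 − 28.5 = 0.6
A=19: P̂ = 1.5 + 1.8·19 = 35.7; e = 34.9 − 35.7 = -0.8
A=21: P̂ = 1.5 + 1.8·21 = 39.3; e = 41.4 − 39.3 = 2.1
A=23: P̂ = 1.5 + 1.8·23 = 42.9; e = 43.1 − 42.9 = 0.2
A=27: P̂ = 1.5 + 1.8·27 = 50.1; e = 49.9 − 50.1 = -0.2
A=33: P̂ = 1.5 + 1.8·33 = 60.9; e = 61.2 − 60.9 = 0.3
A=35: P̂ = 1.5 + 1.8·35 = 64.5; e = 63.3 − 64.5 = -1.2
SSE = 0.04 + 2.89 + 0.81 + 0.36 + 0.64 + 4.41 + 0.04 + 0.04 + 0.09 + 1.44 = 10.76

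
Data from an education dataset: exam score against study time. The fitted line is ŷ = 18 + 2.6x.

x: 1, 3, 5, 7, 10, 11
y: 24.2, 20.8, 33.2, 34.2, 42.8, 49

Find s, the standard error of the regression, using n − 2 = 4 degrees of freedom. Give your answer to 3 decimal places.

x=1: ŷ = 18 + 2.6·1 = 20.6; e = 24.2 − 20.6 = 3.6
x=3: ŷ = 18 + 2.6·3 = 25.8; e = 20.8 − 25.8 = -5
x=5: ŷ = 18 + 2.6·5 = 31; e = 33.2 − 31 = 2.2
x=7: ŷ = 18 + 2.6·7 = 36.2; e = 34.2 − 36.2 = -2
x=10: ŷ = 18 + 2.6·10 = 44; e = 42.8 − 44 = -1.2
x=11: ŷ = 18 + 2.6·11 = 46.6; e = 49 − 46.6 = 2.4
SSE = 12.96 + 25 + 4.84 + 4 + 1.44 + 5.76 = 54
s = √(54/4) = √13.5 ≈ 3.674

s = 3.674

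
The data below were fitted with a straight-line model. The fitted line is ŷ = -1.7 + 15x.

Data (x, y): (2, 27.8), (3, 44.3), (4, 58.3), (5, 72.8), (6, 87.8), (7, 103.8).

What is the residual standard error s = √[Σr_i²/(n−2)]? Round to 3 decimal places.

s = 0.707

x=2: ŷ = -1.7 + 15·2 = 28.3; r = 27.8 − 28.3 = -0.5
x=3: ŷ = -1.7 + 15·3 = 43.3; r = 44.3 − 43.3 = 1
x=4: ŷ = -1.7 + 15·4 = 58.3; r = 58.3 − 58.3 = 0
x=5: ŷ = -1.7 + 15·5 = 73.3; r = 72.8 − 73.3 = -0.5
x=6: ŷ = -1.7 + 15·6 = 88.3; r = 87.8 − 88.3 = -0.5
x=7: ŷ = -1.7 + 15·7 = 103.3; r = 103.8 − 103.3 = 0.5
SSE = 0.25 + 1 + 0 + 0.25 + 0.25 + 0.25 = 2
s = √(2/4) = √0.5 ≈ 0.707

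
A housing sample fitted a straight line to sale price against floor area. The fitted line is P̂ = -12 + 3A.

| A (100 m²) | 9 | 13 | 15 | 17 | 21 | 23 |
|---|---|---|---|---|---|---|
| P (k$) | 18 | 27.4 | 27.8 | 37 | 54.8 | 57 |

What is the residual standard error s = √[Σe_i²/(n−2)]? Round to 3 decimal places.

s = 3.696

A=9: P̂ = -12 + 3·9 = 15; e = 18 − 15 = 3
A=13: P̂ = -12 + 3·13 = 27; e = 27.4 − 27 = 0.4
A=15: P̂ = -12 + 3·15 = 33; e = 27.8 − 33 = -5.2
A=17: P̂ = -12 + 3·17 = 39; e = 37 − 39 = -2
A=21: P̂ = -12 + 3·21 = 51; e = 54.8 − 51 = 3.8
A=23: P̂ = -12 + 3·23 = 57; e = 57 − 57 = 0
SSE = 9 + 0.16 + 27.04 + 4 + 14.44 + 0 = 54.64
s = √(54.64/4) = √13.66 ≈ 3.696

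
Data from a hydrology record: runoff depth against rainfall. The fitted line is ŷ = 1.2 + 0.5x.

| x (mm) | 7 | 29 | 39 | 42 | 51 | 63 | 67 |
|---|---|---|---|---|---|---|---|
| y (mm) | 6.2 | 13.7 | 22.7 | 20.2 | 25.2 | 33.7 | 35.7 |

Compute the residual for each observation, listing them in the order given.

x=7: ŷ = 1.2 + 0.5·7 = 4.7; r = 6.2 − 4.7 = 1.5
x=29: ŷ = 1.2 + 0.5·29 = 15.7; r = 13.7 − 15.7 = -2
x=39: ŷ = 1.2 + 0.5·39 = 20.7; r = 22.7 − 20.7 = 2
x=42: ŷ = 1.2 + 0.5·42 = 22.2; r = 20.2 − 22.2 = -2
x=51: ŷ = 1.2 + 0.5·51 = 26.7; r = 25.2 − 26.7 = -1.5
x=63: ŷ = 1.2 + 0.5·63 = 32.7; r = 33.7 − 32.7 = 1
x=67: ŷ = 1.2 + 0.5·67 = 34.7; r = 35.7 − 34.7 = 1

1.5, -2, 2, -2, -1.5, 1, 1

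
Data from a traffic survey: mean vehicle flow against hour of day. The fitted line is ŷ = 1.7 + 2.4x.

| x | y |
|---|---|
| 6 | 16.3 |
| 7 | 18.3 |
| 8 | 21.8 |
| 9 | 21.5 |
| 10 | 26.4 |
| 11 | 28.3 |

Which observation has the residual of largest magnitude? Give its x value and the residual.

x = 9, e = -1.8

x=6: ŷ = 1.7 + 2.4·6 = 16.1; e = 16.3 − 16.1 = 0.2
x=7: ŷ = 1.7 + 2.4·7 = 18.5; e = 18.3 − 18.5 = -0.2
x=8: ŷ = 1.7 + 2.4·8 = 20.9; e = 21.8 − 20.9 = 0.9
x=9: ŷ = 1.7 + 2.4·9 = 23.3; e = 21.5 − 23.3 = -1.8
x=10: ŷ = 1.7 + 2.4·10 = 25.7; e = 26.4 − 25.7 = 0.7
x=11: ŷ = 1.7 + 2.4·11 = 28.1; e = 28.3 − 28.1 = 0.2
Largest |e| is 1.8 at x = 9, residual -1.8.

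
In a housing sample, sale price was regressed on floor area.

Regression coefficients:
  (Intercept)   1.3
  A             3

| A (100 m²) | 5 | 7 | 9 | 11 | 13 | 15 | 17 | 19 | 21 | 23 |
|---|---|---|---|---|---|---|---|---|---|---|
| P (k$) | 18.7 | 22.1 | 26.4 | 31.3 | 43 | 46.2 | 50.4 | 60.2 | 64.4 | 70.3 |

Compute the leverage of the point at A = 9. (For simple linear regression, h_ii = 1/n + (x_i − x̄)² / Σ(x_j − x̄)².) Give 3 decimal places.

h = 0.176

Ā = (5 + 7 + 9 + 11 + 13 + 15 + 17 + 19 + 21 + 23)/10 = 14
Σ(A − Ā)² = 81 + 49 + 25 + 9 + 1 + 1 + 9 + 25 + 49 + 81 = 330
h = 1/10 + (-5)²/330 = 0.1 + 0.0757576 = 0.176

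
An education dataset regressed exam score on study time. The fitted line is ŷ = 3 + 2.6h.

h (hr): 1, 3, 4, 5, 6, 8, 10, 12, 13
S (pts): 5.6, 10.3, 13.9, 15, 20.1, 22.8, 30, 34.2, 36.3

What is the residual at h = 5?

ŷ = 3 + 2.6·5 = 16
r = 15 − 16 = -1

r = -1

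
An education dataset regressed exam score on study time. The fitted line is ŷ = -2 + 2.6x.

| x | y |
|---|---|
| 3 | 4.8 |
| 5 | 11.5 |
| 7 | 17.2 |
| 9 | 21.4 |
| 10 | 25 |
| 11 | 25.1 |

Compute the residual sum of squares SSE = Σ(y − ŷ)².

SSE = 5.5

x=3: ŷ = -2 + 2.6·3 = 5.8; e = 4.8 − 5.8 = -1
x=5: ŷ = -2 + 2.6·5 = 11; e = 11.5 − 11 = 0.5
x=7: ŷ = -2 + 2.6·7 = 16.2; e = 17.2 − 16.2 = 1
x=9: ŷ = -2 + 2.6·9 = 21.4; e = 21.4 − 21.4 = 0
x=10: ŷ = -2 + 2.6·10 = 24; e = 25 − 24 = 1
x=11: ŷ = -2 + 2.6·11 = 26.6; e = 25.1 − 26.6 = -1.5
SSE = 1 + 0.25 + 1 + 0 + 1 + 2.25 = 5.5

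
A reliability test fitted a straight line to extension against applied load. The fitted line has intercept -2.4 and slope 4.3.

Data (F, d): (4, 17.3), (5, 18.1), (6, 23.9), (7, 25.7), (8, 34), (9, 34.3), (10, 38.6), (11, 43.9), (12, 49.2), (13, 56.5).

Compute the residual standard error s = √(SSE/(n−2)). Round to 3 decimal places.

s = 2.046

F=4: ŷ = -2.4 + 4.3·4 = 14.8; r = 17.3 − 14.8 = 2.5
F=5: ŷ = -2.4 + 4.3·5 = 19.1; r = 18.1 − 19.1 = -1
F=6: ŷ = -2.4 + 4.3·6 = 23.4; r = 23.9 − 23.4 = 0.5
F=7: ŷ = -2.4 + 4.3·7 = 27.7; r = 25.7 − 27.7 = -2
F=8: ŷ = -2.4 + 4.3·8 = 32; r = 34 − 32 = 2
F=9: ŷ = -2.4 + 4.3·9 = 36.3; r = 34.3 − 36.3 = -2
F=10: ŷ = -2.4 + 4.3·10 = 40.6; r = 38.6 − 40.6 = -2
F=11: ŷ = -2.4 + 4.3·11 = 44.9; r = 43.9 − 44.9 = -1
F=12: ŷ = -2.4 + 4.3·12 = 49.2; r = 49.2 − 49.2 = 0
F=13: ŷ = -2.4 + 4.3·13 = 53.5; r = 56.5 − 53.5 = 3
SSE = 6.25 + 1 + 0.25 + 4 + 4 + 4 + 4 + 1 + 0 + 9 = 33.5
s = √(33.5/8) = √4.1875 ≈ 2.046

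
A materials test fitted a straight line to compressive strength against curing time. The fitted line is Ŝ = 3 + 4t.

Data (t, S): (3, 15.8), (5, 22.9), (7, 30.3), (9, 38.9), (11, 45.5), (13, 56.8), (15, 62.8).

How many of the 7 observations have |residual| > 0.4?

4

t=3: Ŝ = 3 + 4·3 = 15; e = 15.8 − 15 = 0.8
t=5: Ŝ = 3 + 4·5 = 23; e = 22.9 − 23 = -0.1
t=7: Ŝ = 3 + 4·7 = 31; e = 30.3 − 31 = -0.7
t=9: Ŝ = 3 + 4·9 = 39; e = 38.9 − 39 = -0.1
t=11: Ŝ = 3 + 4·11 = 47; e = 45.5 − 47 = -1.5
t=13: Ŝ = 3 + 4·13 = 55; e = 56.8 − 55 = 1.8
t=15: Ŝ = 3 + 4·15 = 63; e = 62.8 − 63 = -0.2
|e| > 0.4: t=3 (|e|=0.8), t=7 (|e|=0.7), t=11 (|e|=1.5), t=13 (|e|=1.8) → 4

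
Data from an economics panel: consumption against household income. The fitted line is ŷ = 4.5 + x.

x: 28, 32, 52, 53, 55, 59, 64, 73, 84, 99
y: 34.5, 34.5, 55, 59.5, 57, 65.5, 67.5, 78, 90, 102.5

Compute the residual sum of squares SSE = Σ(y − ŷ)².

x=28: ŷ = 4.5 + 28 = 32.5; r = 34.5 − 32.5 = 2
x=32: ŷ = 4.5 + 32 = 36.5; r = 34.5 − 36.5 = -2
x=52: ŷ = 4.5 + 52 = 56.5; r = 55 − 56.5 = -1.5
x=53: ŷ = 4.5 + 53 = 57.5; r = 59.5 − 57.5 = 2
x=55: ŷ = 4.5 + 55 = 59.5; r = 57 − 59.5 = -2.5
x=59: ŷ = 4.5 + 59 = 63.5; r = 65.5 − 63.5 = 2
x=64: ŷ = 4.5 + 64 = 68.5; r = 67.5 − 68.5 = -1
x=73: ŷ = 4.5 + 73 = 77.5; r = 78 − 77.5 = 0.5
x=84: ŷ = 4.5 + 84 = 88.5; r = 90 − 88.5 = 1.5
x=99: ŷ = 4.5 + 99 = 103.5; r = 102.5 − 103.5 = -1
SSE = 4 + 4 + 2.25 + 4 + 6.25 + 4 + 1 + 0.25 + 2.25 + 1 = 29

SSE = 29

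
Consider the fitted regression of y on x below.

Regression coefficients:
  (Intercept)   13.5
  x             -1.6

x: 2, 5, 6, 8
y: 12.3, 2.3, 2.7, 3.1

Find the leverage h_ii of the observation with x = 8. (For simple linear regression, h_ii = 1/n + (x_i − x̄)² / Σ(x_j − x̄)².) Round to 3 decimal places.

x̄ = (2 + 5 + 6 + 8)/4 = 5.25
Σ(x − x̄)² = 10.5625 + 0.0625 + 0.5625 + 7.5625 = 18.75
h = 1/4 + (2.75)²/18.75 = 0.25 + 0.403333 = 0.653

h = 0.653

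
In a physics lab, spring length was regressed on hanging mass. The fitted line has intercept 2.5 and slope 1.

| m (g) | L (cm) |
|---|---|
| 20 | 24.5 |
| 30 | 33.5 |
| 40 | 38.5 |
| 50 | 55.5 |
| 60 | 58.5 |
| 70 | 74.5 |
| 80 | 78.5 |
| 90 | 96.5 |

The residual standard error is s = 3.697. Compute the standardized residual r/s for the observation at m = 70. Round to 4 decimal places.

0.5410

L̂ = 2.5 + 70 = 72.5
r = 74.5 − 72.5 = 2
r/s = 2 / 3.697 = 0.5410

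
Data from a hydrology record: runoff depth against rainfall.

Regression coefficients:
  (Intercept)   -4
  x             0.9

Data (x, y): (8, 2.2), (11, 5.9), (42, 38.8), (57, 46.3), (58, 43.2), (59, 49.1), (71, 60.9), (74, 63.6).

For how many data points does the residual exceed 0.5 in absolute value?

6

x=8: ŷ = -4 + 0.9·8 = 3.2; e = 2.2 − 3.2 = -1
x=11: ŷ = -4 + 0.9·11 = 5.9; e = 5.9 − 5.9 = 0
x=42: ŷ = -4 + 0.9·42 = 33.8; e = 38.8 − 33.8 = 5
x=57: ŷ = -4 + 0.9·57 = 47.3; e = 46.3 − 47.3 = -1
x=58: ŷ = -4 + 0.9·58 = 48.2; e = 43.2 − 48.2 = -5
x=59: ŷ = -4 + 0.9·59 = 49.1; e = 49.1 − 49.1 = 0
x=71: ŷ = -4 + 0.9·71 = 59.9; e = 60.9 − 59.9 = 1
x=74: ŷ = -4 + 0.9·74 = 62.6; e = 63.6 − 62.6 = 1
|e| > 0.5: x=8 (|e|=1), x=42 (|e|=5), x=57 (|e|=1), x=58 (|e|=5), x=71 (|e|=1), x=74 (|e|=1) → 6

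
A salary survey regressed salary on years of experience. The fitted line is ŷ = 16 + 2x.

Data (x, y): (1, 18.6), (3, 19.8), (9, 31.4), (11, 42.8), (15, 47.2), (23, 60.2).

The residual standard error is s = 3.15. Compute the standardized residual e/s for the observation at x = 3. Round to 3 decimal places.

-0.698

ŷ = 16 + 2·3 = 22
e = 19.8 − 22 = -2.2
e/s = -2.2 / 3.15 = -0.698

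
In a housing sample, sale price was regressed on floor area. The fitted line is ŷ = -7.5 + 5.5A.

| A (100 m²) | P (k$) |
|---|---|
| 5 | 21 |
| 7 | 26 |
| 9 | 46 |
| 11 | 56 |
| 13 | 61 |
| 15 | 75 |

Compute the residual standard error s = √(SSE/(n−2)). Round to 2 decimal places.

s = 3.87

A=5: ŷ = -7.5 + 5.5·5 = 20; e = 21 − 20 = 1
A=7: ŷ = -7.5 + 5.5·7 = 31; e = 26 − 31 = -5
A=9: ŷ = -7.5 + 5.5·9 = 42; e = 46 − 42 = 4
A=11: ŷ = -7.5 + 5.5·11 = 53; e = 56 − 53 = 3
A=13: ŷ = -7.5 + 5.5·13 = 64; e = 61 − 64 = -3
A=15: ŷ = -7.5 + 5.5·15 = 75; e = 75 − 75 = 0
SSE = 1 + 25 + 16 + 9 + 9 + 0 = 60
s = √(60/4) = √15 ≈ 3.87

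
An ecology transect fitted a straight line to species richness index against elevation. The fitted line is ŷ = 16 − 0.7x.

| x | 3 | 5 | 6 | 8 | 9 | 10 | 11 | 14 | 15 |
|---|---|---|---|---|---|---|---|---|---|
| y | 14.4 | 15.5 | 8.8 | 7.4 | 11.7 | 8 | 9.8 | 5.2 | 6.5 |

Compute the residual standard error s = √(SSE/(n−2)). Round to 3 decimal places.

s = 2.283

x=3: ŷ = 16 − 0.7·3 = 13.9; e = 14.4 − 13.9 = 0.5
x=5: ŷ = 16 − 0.7·5 = 12.5; e = 15.5 − 12.5 = 3
x=6: ŷ = 16 − 0.7·6 = 11.8; e = 8.8 − 11.8 = -3
x=8: ŷ = 16 − 0.7·8 = 10.4; e = 7.4 − 10.4 = -3
x=9: ŷ = 16 − 0.7·9 = 9.7; e = 11.7 − 9.7 = 2
x=10: ŷ = 16 − 0.7·10 = 9; e = 8 − 9 = -1
x=11: ŷ = 16 − 0.7·11 = 8.3; e = 9.8 − 8.3 = 1.5
x=14: ŷ = 16 − 0.7·14 = 6.2; e = 5.2 − 6.2 = -1
x=15: ŷ = 16 − 0.7·15 = 5.5; e = 6.5 − 5.5 = 1
SSE = 0.25 + 9 + 9 + 9 + 4 + 1 + 2.25 + 1 + 1 = 36.5
s = √(36.5/7) = √5.21429 ≈ 2.283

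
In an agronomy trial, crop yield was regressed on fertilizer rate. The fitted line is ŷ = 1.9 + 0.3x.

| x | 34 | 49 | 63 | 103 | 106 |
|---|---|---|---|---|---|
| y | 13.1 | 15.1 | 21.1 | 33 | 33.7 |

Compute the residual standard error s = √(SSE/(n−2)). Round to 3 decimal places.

x=34: ŷ = 1.9 + 0.3·34 = 12.1; r = 13.1 − 12.1 = 1
x=49: ŷ = 1.9 + 0.3·49 = 16.6; r = 15.1 − 16.6 = -1.5
x=63: ŷ = 1.9 + 0.3·63 = 20.8; r = 21.1 − 20.8 = 0.3
x=103: ŷ = 1.9 + 0.3·103 = 32.8; r = 33 − 32.8 = 0.2
x=106: ŷ = 1.9 + 0.3·106 = 33.7; r = 33.7 − 33.7 = 0
SSE = 1 + 2.25 + 0.09 + 0.04 + 0 = 3.38
s = √(3.38/3) = √1.12667 ≈ 1.061

s = 1.061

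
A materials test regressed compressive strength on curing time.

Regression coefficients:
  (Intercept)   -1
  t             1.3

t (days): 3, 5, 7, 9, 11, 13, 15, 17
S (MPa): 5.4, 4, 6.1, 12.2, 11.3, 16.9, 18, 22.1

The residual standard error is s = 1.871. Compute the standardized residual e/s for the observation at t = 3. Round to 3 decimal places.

Ŝ = -1 + 1.3·3 = 2.9
e = 5.4 − 2.9 = 2.5
e/s = 2.5 / 1.871 = 1.336

1.336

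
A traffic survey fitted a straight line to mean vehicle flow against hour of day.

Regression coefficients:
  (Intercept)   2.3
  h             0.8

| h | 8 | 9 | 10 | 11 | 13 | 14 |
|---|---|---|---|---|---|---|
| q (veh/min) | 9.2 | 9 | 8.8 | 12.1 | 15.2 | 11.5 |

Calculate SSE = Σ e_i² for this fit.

SSE = 14

h=8: q̂ = 2.3 + 0.8·8 = 8.7; e = 9.2 − 8.7 = 0.5
h=9: q̂ = 2.3 + 0.8·9 = 9.5; e = 9 − 9.5 = -0.5
h=10: q̂ = 2.3 + 0.8·10 = 10.3; e = 8.8 − 10.3 = -1.5
h=11: q̂ = 2.3 + 0.8·11 = 11.1; e = 12.1 − 11.1 = 1
h=13: q̂ = 2.3 + 0.8·13 = 12.7; e = 15.2 − 12.7 = 2.5
h=14: q̂ = 2.3 + 0.8·14 = 13.5; e = 11.5 − 13.5 = -2
SSE = 0.25 + 0.25 + 2.25 + 1 + 6.25 + 4 = 14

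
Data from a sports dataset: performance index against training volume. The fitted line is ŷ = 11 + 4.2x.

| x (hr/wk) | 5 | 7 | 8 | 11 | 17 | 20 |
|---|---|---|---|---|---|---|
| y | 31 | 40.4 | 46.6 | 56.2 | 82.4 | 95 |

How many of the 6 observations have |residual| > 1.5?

1

x=5: ŷ = 11 + 4.2·5 = 32; r = 31 − 32 = -1
x=7: ŷ = 11 + 4.2·7 = 40.4; r = 40.4 − 40.4 = 0
x=8: ŷ = 11 + 4.2·8 = 44.6; r = 46.6 − 44.6 = 2
x=11: ŷ = 11 + 4.2·11 = 57.2; r = 56.2 − 57.2 = -1
x=17: ŷ = 11 + 4.2·17 = 82.4; r = 82.4 − 82.4 = 0
x=20: ŷ = 11 + 4.2·20 = 95; r = 95 − 95 = 0
|r| > 1.5: x=8 (|r|=2) → 1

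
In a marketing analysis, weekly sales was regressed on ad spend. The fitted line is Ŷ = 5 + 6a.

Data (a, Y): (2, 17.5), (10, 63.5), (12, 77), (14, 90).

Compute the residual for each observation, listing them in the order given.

a=2: Ŷ = 5 + 6·2 = 17; r = 17.5 − 17 = 0.5
a=10: Ŷ = 5 + 6·10 = 65; r = 63.5 − 65 = -1.5
a=12: Ŷ = 5 + 6·12 = 77; r = 77 − 77 = 0
a=14: Ŷ = 5 + 6·14 = 89; r = 90 − 89 = 1

0.5, -1.5, 0, 1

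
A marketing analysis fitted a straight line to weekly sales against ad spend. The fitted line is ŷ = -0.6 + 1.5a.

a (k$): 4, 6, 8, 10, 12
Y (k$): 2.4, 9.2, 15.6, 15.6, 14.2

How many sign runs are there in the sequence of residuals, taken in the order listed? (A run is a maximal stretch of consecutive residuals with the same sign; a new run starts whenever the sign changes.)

3 runs

a=4: ŷ = -0.6 + 1.5·4 = 5.4; e = 2.4 − 5.4 = -3
a=6: ŷ = -0.6 + 1.5·6 = 8.4; e = 9.2 − 8.4 = 0.8
a=8: ŷ = -0.6 + 1.5·8 = 11.4; e = 15.6 − 11.4 = 4.2
a=10: ŷ = -0.6 + 1.5·10 = 14.4; e = 15.6 − 14.4 = 1.2
a=12: ŷ = -0.6 + 1.5·12 = 17.4; e = 14.2 − 17.4 = -3.2
Signs: − + + + −
Runs: −×1, +×3, −×1 → 3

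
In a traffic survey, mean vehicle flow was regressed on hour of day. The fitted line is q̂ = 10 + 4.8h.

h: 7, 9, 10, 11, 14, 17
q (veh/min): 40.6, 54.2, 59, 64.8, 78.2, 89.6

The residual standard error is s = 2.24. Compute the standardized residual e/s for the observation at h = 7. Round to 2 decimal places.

q̂ = 10 + 4.8·7 = 43.6
e = 40.6 − 43.6 = -3
e/s = -3 / 2.24 = -1.34

-1.34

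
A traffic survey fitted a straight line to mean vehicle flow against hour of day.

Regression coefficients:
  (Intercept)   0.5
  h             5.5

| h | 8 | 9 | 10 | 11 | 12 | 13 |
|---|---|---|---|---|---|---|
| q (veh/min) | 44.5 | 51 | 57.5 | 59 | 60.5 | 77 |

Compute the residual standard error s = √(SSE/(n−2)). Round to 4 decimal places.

h=8: q̂ = 0.5 + 5.5·8 = 44.5; r = 44.5 − 44.5 = 0
h=9: q̂ = 0.5 + 5.5·9 = 50; r = 51 − 50 = 1
h=10: q̂ = 0.5 + 5.5·10 = 55.5; r = 57.5 − 55.5 = 2
h=11: q̂ = 0.5 + 5.5·11 = 61; r = 59 − 61 = -2
h=12: q̂ = 0.5 + 5.5·12 = 66.5; r = 60.5 − 66.5 = -6
h=13: q̂ = 0.5 + 5.5·13 = 72; r = 77 − 72 = 5
SSE = 0 + 1 + 4 + 4 + 36 + 25 = 70
s = √(70/4) = √17.5 ≈ 4.1833

s = 4.1833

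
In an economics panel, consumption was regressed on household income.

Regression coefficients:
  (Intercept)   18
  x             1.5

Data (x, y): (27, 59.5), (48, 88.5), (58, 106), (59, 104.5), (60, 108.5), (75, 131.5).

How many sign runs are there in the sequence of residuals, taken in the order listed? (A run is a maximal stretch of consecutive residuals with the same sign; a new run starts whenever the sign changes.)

x=27: ŷ = 18 + 1.5·27 = 58.5; r = 59.5 − 58.5 = 1
x=48: ŷ = 18 + 1.5·48 = 90; r = 88.5 − 90 = -1.5
x=58: ŷ = 18 + 1.5·58 = 105; r = 106 − 105 = 1
x=59: ŷ = 18 + 1.5·59 = 106.5; r = 104.5 − 106.5 = -2
x=60: ŷ = 18 + 1.5·60 = 108; r = 108.5 − 108 = 0.5
x=75: ŷ = 18 + 1.5·75 = 130.5; r = 131.5 − 130.5 = 1
Signs: + − + − + +
Runs: +×1, −×1, +×1, −×1, +×2 → 5

5 runs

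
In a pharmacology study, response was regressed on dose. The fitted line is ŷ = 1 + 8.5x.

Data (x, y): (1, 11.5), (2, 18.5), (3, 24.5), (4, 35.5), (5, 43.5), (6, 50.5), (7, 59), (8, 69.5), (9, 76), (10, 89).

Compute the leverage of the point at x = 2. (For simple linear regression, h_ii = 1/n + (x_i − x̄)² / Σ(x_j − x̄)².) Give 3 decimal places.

x̄ = (1 + 2 + 3 + 4 + 5 + 6 + 7 + 8 + 9 + 10)/10 = 5.5
Σ(x − x̄)² = 20.25 + 12.25 + 6.25 + 2.25 + 0.25 + 0.25 + 2.25 + 6.25 + 12.25 + 20.25 = 82.5
h = 1/10 + (-3.5)²/82.5 = 0.1 + 0.148485 = 0.248

h = 0.248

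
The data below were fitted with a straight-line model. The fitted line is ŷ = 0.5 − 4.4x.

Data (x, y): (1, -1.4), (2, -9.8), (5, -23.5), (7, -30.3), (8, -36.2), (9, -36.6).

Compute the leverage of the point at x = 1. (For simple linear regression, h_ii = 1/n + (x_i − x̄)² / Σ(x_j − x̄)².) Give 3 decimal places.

x̄ = (1 + 2 + 5 + 7 + 8 + 9)/6 = 5.33333
Σ(x − x̄)² = 18.7778 + 11.1111 + 0.111111 + 2.77778 + 7.11111 + 13.4444 = 53.3333
h = 1/6 + (-4.33333)²/53.3333 = 0.166667 + 0.352083 = 0.519

h = 0.519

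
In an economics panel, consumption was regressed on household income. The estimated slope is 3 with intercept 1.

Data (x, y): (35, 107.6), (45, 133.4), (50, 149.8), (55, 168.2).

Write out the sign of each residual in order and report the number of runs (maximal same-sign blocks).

x=35: ŷ = 1 + 3·35 = 106; e = 107.6 − 106 = 1.6
x=45: ŷ = 1 + 3·45 = 136; e = 133.4 − 136 = -2.6
x=50: ŷ = 1 + 3·50 = 151; e = 149.8 − 151 = -1.2
x=55: ŷ = 1 + 3·55 = 166; e = 168.2 − 166 = 2.2
Signs: + − − +
Runs: +×1, −×2, +×1 → 3

3 runs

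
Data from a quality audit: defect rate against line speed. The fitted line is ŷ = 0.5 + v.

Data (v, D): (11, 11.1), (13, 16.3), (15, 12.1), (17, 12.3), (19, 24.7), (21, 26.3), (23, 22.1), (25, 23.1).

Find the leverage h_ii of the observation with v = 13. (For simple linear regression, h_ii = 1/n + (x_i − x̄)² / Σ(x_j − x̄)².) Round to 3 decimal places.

v̄ = (11 + 13 + 15 + 17 + 19 + 21 + 23 + 25)/8 = 18
Σ(v − v̄)² = 49 + 25 + 9 + 1 + 1 + 9 + 25 + 49 = 168
h = 1/8 + (-5)²/168 = 0.125 + 0.14881 = 0.274

h = 0.274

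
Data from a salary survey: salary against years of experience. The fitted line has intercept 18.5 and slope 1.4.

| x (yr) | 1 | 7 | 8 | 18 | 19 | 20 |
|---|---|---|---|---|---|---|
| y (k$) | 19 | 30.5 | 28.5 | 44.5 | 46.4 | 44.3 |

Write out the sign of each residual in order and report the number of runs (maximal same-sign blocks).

x=1: ŷ = 18.5 + 1.4·1 = 19.9; r = 19 − 19.9 = -0.9
x=7: ŷ = 18.5 + 1.4·7 = 28.3; r = 30.5 − 28.3 = 2.2
x=8: ŷ = 18.5 + 1.4·8 = 29.7; r = 28.5 − 29.7 = -1.2
x=18: ŷ = 18.5 + 1.4·18 = 43.7; r = 44.5 − 43.7 = 0.8
x=19: ŷ = 18.5 + 1.4·19 = 45.1; r = 46.4 − 45.1 = 1.3
x=20: ŷ = 18.5 + 1.4·20 = 46.5; r = 44.3 − 46.5 = -2.2
Signs: − + − + + −
Runs: −×1, +×1, −×1, +×2, −×1 → 5

5 runs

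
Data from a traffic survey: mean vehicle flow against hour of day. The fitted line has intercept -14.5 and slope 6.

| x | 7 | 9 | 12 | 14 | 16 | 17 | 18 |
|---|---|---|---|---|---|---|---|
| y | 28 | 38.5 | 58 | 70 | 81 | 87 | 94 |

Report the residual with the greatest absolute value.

x=7: ŷ = -14.5 + 6·7 = 27.5; r = 28 − 27.5 = 0.5
x=9: ŷ = -14.5 + 6·9 = 39.5; r = 38.5 − 39.5 = -1
x=12: ŷ = -14.5 + 6·12 = 57.5; r = 58 − 57.5 = 0.5
x=14: ŷ = -14.5 + 6·14 = 69.5; r = 70 − 69.5 = 0.5
x=16: ŷ = -14.5 + 6·16 = 81.5; r = 81 − 81.5 = -0.5
x=17: ŷ = -14.5 + 6·17 = 87.5; r = 87 − 87.5 = -0.5
x=18: ŷ = -14.5 + 6·18 = 93.5; r = 94 − 93.5 = 0.5
Largest |r| is 1 at x = 9, residual -1.

r = -1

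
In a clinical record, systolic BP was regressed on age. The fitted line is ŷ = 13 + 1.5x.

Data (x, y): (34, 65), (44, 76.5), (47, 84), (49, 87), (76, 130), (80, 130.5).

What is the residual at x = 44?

ŷ = 13 + 1.5·44 = 79
r = 76.5 − 79 = -2.5

r = -2.5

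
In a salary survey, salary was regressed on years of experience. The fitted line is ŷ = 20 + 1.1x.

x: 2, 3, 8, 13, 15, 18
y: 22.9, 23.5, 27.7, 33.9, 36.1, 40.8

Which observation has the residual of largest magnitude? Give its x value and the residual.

x = 8, r = -1.1

x=2: ŷ = 20 + 1.1·2 = 22.2; r = 22.9 − 22.2 = 0.7
x=3: ŷ = 20 + 1.1·3 = 23.3; r = 23.5 − 23.3 = 0.2
x=8: ŷ = 20 + 1.1·8 = 28.8; r = 27.7 − 28.8 = -1.1
x=13: ŷ = 20 + 1.1·13 = 34.3; r = 33.9 − 34.3 = -0.4
x=15: ŷ = 20 + 1.1·15 = 36.5; r = 36.1 − 36.5 = -0.4
x=18: ŷ = 20 + 1.1·18 = 39.8; r = 40.8 − 39.8 = 1
Largest |r| is 1.1 at x = 8, residual -1.1.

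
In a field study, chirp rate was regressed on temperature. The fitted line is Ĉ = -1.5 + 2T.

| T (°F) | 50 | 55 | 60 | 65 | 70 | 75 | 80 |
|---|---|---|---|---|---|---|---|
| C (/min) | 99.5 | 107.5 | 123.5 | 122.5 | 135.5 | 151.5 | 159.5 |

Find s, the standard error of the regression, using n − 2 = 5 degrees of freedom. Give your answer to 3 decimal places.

s = 4.050

T=50: Ĉ = -1.5 + 2·50 = 98.5; e = 99.5 − 98.5 = 1
T=55: Ĉ = -1.5 + 2·55 = 108.5; e = 107.5 − 108.5 = -1
T=60: Ĉ = -1.5 + 2·60 = 118.5; e = 123.5 − 118.5 = 5
T=65: Ĉ = -1.5 + 2·65 = 128.5; e = 122.5 − 128.5 = -6
T=70: Ĉ = -1.5 + 2·70 = 138.5; e = 135.5 − 138.5 = -3
T=75: Ĉ = -1.5 + 2·75 = 148.5; e = 151.5 − 148.5 = 3
T=80: Ĉ = -1.5 + 2·80 = 158.5; e = 159.5 − 158.5 = 1
SSE = 1 + 1 + 25 + 36 + 9 + 9 + 1 = 82
s = √(82/5) = √16.4 ≈ 4.050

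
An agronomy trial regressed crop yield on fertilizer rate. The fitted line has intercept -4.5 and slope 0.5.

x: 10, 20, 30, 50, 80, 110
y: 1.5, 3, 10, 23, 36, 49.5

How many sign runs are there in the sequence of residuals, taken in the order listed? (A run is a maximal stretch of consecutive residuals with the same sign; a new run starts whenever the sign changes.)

x=10: ŷ = -4.5 + 0.5·10 = 0.5; r = 1.5 − 0.5 = 1
x=20: ŷ = -4.5 + 0.5·20 = 5.5; r = 3 − 5.5 = -2.5
x=30: ŷ = -4.5 + 0.5·30 = 10.5; r = 10 − 10.5 = -0.5
x=50: ŷ = -4.5 + 0.5·50 = 20.5; r = 23 − 20.5 = 2.5
x=80: ŷ = -4.5 + 0.5·80 = 35.5; r = 36 − 35.5 = 0.5
x=110: ŷ = -4.5 + 0.5·110 = 50.5; r = 49.5 − 50.5 = -1
Signs: + − − + + −
Runs: +×1, −×2, +×2, −×1 → 4

4 runs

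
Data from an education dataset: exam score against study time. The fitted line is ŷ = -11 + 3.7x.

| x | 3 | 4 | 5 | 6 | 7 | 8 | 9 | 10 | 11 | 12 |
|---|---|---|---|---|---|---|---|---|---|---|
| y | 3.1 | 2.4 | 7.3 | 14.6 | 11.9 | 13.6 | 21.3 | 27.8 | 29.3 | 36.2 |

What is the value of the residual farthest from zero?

e = -5

x=3: ŷ = -11 + 3.7·3 = 0.1; e = 3.1 − 0.1 = 3
x=4: ŷ = -11 + 3.7·4 = 3.8; e = 2.4 − 3.8 = -1.4
x=5: ŷ = -11 + 3.7·5 = 7.5; e = 7.3 − 7.5 = -0.2
x=6: ŷ = -11 + 3.7·6 = 11.2; e = 14.6 − 11.2 = 3.4
x=7: ŷ = -11 + 3.7·7 = 14.9; e = 11.9 − 14.9 = -3
x=8: ŷ = -11 + 3.7·8 = 18.6; e = 13.6 − 18.6 = -5
x=9: ŷ = -11 + 3.7·9 = 22.3; e = 21.3 − 22.3 = -1
x=10: ŷ = -11 + 3.7·10 = 26; e = 27.8 − 26 = 1.8
x=11: ŷ = -11 + 3.7·11 = 29.7; e = 29.3 − 29.7 = -0.4
x=12: ŷ = -11 + 3.7·12 = 33.4; e = 36.2 − 33.4 = 2.8
Largest |e| is 5 at x = 8, residual -5.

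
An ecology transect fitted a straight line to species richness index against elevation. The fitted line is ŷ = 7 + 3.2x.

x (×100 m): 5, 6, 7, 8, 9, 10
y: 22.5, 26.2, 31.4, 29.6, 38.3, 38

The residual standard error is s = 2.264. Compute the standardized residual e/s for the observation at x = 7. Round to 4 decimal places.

ŷ = 7 + 3.2·7 = 29.4
e = 31.4 − 29.4 = 2
e/s = 2 / 2.264 = 0.8834

0.8834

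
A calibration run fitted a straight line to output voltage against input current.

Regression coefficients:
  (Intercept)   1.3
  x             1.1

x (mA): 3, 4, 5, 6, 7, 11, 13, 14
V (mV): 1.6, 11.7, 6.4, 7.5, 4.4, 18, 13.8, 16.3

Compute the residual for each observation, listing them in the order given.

x=3: ŷ = 1.3 + 1.1·3 = 4.6; r = 1.6 − 4.6 = -3
x=4: ŷ = 1.3 + 1.1·4 = 5.7; r = 11.7 − 5.7 = 6
x=5: ŷ = 1.3 + 1.1·5 = 6.8; r = 6.4 − 6.8 = -0.4
x=6: ŷ = 1.3 + 1.1·6 = 7.9; r = 7.5 − 7.9 = -0.4
x=7: ŷ = 1.3 + 1.1·7 = 9; r = 4.4 − 9 = -4.6
x=11: ŷ = 1.3 + 1.1·11 = 13.4; r = 18 − 13.4 = 4.6
x=13: ŷ = 1.3 + 1.1·13 = 15.6; r = 13.8 − 15.6 = -1.8
x=14: ŷ = 1.3 + 1.1·14 = 16.7; r = 16.3 − 16.7 = -0.4

-3, 6, -0.4, -0.4, -4.6, 4.6, -1.8, -0.4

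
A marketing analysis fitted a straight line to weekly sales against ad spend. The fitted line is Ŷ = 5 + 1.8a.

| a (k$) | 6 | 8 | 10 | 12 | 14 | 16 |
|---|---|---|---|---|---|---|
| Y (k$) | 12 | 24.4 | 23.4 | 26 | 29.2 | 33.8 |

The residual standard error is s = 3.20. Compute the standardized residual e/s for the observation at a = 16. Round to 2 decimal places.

Ŷ = 5 + 1.8·16 = 33.8
e = 33.8 − 33.8 = 0
e/s = 0 / 3.20 = 0.00

0.00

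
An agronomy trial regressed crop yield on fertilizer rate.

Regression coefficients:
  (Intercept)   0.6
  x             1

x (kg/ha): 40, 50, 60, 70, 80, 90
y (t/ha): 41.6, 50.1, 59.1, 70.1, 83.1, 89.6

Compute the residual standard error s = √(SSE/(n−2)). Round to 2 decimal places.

x=40: ŷ = 0.6 + 40 = 40.6; e = 41.6 − 40.6 = 1
x=50: ŷ = 0.6 + 50 = 50.6; e = 50.1 − 50.6 = -0.5
x=60: ŷ = 0.6 + 60 = 60.6; e = 59.1 − 60.6 = -1.5
x=70: ŷ = 0.6 + 70 = 70.6; e = 70.1 − 70.6 = -0.5
x=80: ŷ = 0.6 + 80 = 80.6; e = 83.1 − 80.6 = 2.5
x=90: ŷ = 0.6 + 90 = 90.6; e = 89.6 − 90.6 = -1
SSE = 1 + 0.25 + 2.25 + 0.25 + 6.25 + 1 = 11
s = √(11/4) = √2.75 ≈ 1.66

s = 1.66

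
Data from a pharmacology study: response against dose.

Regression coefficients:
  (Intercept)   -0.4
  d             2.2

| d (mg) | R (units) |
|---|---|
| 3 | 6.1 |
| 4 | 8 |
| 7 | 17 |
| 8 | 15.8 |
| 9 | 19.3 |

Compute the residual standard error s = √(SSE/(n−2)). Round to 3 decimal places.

d=3: ŷ = -0.4 + 2.2·3 = 6.2; e = 6.1 − 6.2 = -0.1
d=4: ŷ = -0.4 + 2.2·4 = 8.4; e = 8 − 8.4 = -0.4
d=7: ŷ = -0.4 + 2.2·7 = 15; e = 17 − 15 = 2
d=8: ŷ = -0.4 + 2.2·8 = 17.2; e = 15.8 − 17.2 = -1.4
d=9: ŷ = -0.4 + 2.2·9 = 19.4; e = 19.3 − 19.4 = -0.1
SSE = 0.01 + 0.16 + 4 + 1.96 + 0.01 = 6.14
s = √(6.14/3) = √2.04667 ≈ 1.431

s = 1.431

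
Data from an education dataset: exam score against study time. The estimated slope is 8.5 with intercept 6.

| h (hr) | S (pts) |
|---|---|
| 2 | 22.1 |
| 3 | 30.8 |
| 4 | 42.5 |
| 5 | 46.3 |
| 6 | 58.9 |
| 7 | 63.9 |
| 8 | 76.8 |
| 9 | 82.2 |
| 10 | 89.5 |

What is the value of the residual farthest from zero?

e = 2.8

h=2: ŷ = 6 + 8.5·2 = 23; e = 22.1 − 23 = -0.9
h=3: ŷ = 6 + 8.5·3 = 31.5; e = 30.8 − 31.5 = -0.7
h=4: ŷ = 6 + 8.5·4 = 40; e = 42.5 − 40 = 2.5
h=5: ŷ = 6 + 8.5·5 = 48.5; e = 46.3 − 48.5 = -2.2
h=6: ŷ = 6 + 8.5·6 = 57; e = 58.9 − 57 = 1.9
h=7: ŷ = 6 + 8.5·7 = 65.5; e = 63.9 − 65.5 = -1.6
h=8: ŷ = 6 + 8.5·8 = 74; e = 76.8 − 74 = 2.8
h=9: ŷ = 6 + 8.5·9 = 82.5; e = 82.2 − 82.5 = -0.3
h=10: ŷ = 6 + 8.5·10 = 91; e = 89.5 − 91 = -1.5
Largest |e| is 2.8 at h = 8, residual 2.8.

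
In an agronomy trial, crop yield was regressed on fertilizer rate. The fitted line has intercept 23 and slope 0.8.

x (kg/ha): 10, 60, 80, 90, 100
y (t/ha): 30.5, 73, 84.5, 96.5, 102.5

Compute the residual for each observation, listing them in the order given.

-0.5, 2, -2.5, 1.5, -0.5

x=10: ŷ = 23 + 0.8·10 = 31; r = 30.5 − 31 = -0.5
x=60: ŷ = 23 + 0.8·60 = 71; r = 73 − 71 = 2
x=80: ŷ = 23 + 0.8·80 = 87; r = 84.5 − 87 = -2.5
x=90: ŷ = 23 + 0.8·90 = 95; r = 96.5 − 95 = 1.5
x=100: ŷ = 23 + 0.8·100 = 103; r = 102.5 − 103 = -0.5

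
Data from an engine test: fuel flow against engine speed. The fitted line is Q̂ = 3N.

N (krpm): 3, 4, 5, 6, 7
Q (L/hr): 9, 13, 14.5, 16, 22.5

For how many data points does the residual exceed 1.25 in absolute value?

N=3: Q̂ = 3·3 = 9; e = 9 − 9 = 0
N=4: Q̂ = 3·4 = 12; e = 13 − 12 = 1
N=5: Q̂ = 3·5 = 15; e = 14.5 − 15 = -0.5
N=6: Q̂ = 3·6 = 18; e = 16 − 18 = -2
N=7: Q̂ = 3·7 = 21; e = 22.5 − 21 = 1.5
|e| > 1.25: N=6 (|e|=2), N=7 (|e|=1.5) → 2

2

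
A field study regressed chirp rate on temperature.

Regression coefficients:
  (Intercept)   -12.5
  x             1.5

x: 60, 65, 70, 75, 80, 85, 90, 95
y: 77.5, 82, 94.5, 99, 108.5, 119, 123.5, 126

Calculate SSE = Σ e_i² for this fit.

x=60: ŷ = -12.5 + 1.5·60 = 77.5; e = 77.5 − 77.5 = 0
x=65: ŷ = -12.5 + 1.5·65 = 85; e = 82 − 85 = -3
x=70: ŷ = -12.5 + 1.5·70 = 92.5; e = 94.5 − 92.5 = 2
x=75: ŷ = -12.5 + 1.5·75 = 100; e = 99 − 100 = -1
x=80: ŷ = -12.5 + 1.5·80 = 107.5; e = 108.5 − 107.5 = 1
x=85: ŷ = -12.5 + 1.5·85 = 115; e = 119 − 115 = 4
x=90: ŷ = -12.5 + 1.5·90 = 122.5; e = 123.5 − 122.5 = 1
x=95: ŷ = -12.5 + 1.5·95 = 130; e = 126 − 130 = -4
SSE = 0 + 9 + 4 + 1 + 1 + 16 + 1 + 16 = 48

SSE = 48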